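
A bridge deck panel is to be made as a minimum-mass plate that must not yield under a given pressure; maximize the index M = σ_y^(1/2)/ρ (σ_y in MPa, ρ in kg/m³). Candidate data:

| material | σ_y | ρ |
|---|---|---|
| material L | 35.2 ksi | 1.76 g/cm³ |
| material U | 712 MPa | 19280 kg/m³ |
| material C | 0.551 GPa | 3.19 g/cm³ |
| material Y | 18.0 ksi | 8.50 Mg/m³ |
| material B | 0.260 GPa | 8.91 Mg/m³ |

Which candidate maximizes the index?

material L

Convert each candidate to consistent units, then evaluate M:
  material L: σ_y = 242.7 MPa, ρ = 1760 kg/m³
  material U: σ_y = 712.0 MPa, ρ = 19280 kg/m³
  material C: σ_y = 551.0 MPa, ρ = 3190 kg/m³
  material Y: σ_y = 124.1 MPa, ρ = 8500 kg/m³
  material B: σ_y = 260.0 MPa, ρ = 8910 kg/m³
  material L: M = 8.85×10⁻³
  material C: M = 7.36×10⁻³
  material B: M = 1.81×10⁻³
  material U: M = 1.38×10⁻³
  material Y: M = 1.31×10⁻³
Material L has the largest M.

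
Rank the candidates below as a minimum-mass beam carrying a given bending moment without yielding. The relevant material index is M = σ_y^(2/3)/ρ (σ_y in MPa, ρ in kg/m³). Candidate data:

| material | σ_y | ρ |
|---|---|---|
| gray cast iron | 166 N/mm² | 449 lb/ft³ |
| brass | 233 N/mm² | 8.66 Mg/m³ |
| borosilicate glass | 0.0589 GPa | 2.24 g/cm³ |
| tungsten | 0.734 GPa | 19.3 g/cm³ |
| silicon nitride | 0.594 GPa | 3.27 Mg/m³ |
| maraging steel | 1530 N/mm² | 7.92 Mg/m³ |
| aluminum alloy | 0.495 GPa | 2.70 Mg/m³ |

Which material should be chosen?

After converting to SI:
  gray cast iron: σ_y = 166.0 MPa, ρ = 7192 kg/m³
  brass: σ_y = 233.0 MPa, ρ = 8660 kg/m³
  borosilicate glass: σ_y = 58.90 MPa, ρ = 2240 kg/m³
  tungsten: σ_y = 734.0 MPa, ρ = 19300 kg/m³
  silicon nitride: σ_y = 594.0 MPa, ρ = 3270 kg/m³
  maraging steel: σ_y = 1530 MPa, ρ = 7920 kg/m³
  aluminum alloy: σ_y = 495.0 MPa, ρ = 2700 kg/m³
  aluminum alloy: M = 23.2×10⁻³
  silicon nitride: M = 21.6×10⁻³
  maraging steel: M = 16.8×10⁻³
  borosilicate glass: M = 6.76×10⁻³
  brass: M = 4.37×10⁻³
  tungsten: M = 4.22×10⁻³
  gray cast iron: M = 4.20×10⁻³
Aluminum alloy has the largest M.

aluminum alloy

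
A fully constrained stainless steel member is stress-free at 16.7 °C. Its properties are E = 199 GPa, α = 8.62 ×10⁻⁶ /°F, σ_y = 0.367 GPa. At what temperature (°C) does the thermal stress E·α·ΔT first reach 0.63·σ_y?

α = 8.62×10⁻⁶/°F × 9/5 = 15.5×10⁻⁶/K.
σ_y = 0.367 GPa = 367.0 MPa.
E·α·ΔT = 231.2 MPa ⇒ ΔT = 231.2 / (199.0×10³ × 15.5×10⁻⁶) = 74.88 K.
T = 16.7 + 74.88 = 91.58 °C.

91.6 °C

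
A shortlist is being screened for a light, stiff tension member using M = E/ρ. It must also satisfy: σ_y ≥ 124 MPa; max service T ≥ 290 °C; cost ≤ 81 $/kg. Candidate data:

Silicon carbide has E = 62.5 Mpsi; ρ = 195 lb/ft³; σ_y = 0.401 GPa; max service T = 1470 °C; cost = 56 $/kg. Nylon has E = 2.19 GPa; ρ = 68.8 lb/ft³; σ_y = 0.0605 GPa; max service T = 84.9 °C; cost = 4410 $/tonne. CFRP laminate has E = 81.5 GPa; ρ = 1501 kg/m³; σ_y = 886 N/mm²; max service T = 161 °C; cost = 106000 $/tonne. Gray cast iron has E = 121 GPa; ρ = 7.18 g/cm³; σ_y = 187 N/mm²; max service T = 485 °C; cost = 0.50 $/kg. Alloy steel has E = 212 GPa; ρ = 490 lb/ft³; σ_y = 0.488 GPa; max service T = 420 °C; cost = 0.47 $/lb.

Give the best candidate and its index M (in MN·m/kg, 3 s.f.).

silicon carbide, M = 138 MN·m/kg

Screen on constraints: σ_y ≥ 124 MPa; max service T ≥ 290 °C; cost ≤ 81 $/kg. Survivors: silicon carbide, gray cast iron, alloy steel.
After converting to SI:
  silicon carbide: E = 430.9 GPa, ρ = 3124 kg/m³
  gray cast iron: E = 121.0 GPa, ρ = 7180 kg/m³
  alloy steel: E = 212.0 GPa, ρ = 7849 kg/m³
  silicon carbide: M = 138 MN·m/kg
  alloy steel: M = 27.0 MN·m/kg
  gray cast iron: M = 16.9 MN·m/kg
Silicon carbide ranks first.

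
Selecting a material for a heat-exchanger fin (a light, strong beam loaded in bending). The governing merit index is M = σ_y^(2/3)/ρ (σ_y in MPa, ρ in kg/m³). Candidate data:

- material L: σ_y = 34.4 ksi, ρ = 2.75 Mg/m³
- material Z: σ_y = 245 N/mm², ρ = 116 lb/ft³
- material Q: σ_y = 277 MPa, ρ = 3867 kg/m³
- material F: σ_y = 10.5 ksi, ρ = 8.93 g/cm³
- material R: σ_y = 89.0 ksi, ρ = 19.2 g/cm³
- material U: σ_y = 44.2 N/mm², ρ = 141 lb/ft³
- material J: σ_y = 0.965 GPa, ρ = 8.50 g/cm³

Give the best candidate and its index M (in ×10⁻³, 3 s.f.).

material Z, M = 21.1×10⁻³

Convert each candidate to consistent units, then evaluate M:
  material L: σ_y = 237.2 MPa, ρ = 2750 kg/m³
  material Z: σ_y = 245.0 MPa, ρ = 1858 kg/m³
  material Q: σ_y = 277.0 MPa, ρ = 3867 kg/m³
  material F: σ_y = 72.39 MPa, ρ = 8930 kg/m³
  material R: σ_y = 613.6 MPa, ρ = 19200 kg/m³
  material U: σ_y = 44.20 MPa, ρ = 2259 kg/m³
  material J: σ_y = 965.0 MPa, ρ = 8500 kg/m³
  material Z: M = 21.1×10⁻³
  material L: M = 13.9×10⁻³
  material J: M = 11.5×10⁻³
  material Q: M = 11.0×10⁻³
  material U: M = 5.53×10⁻³
  material R: M = 3.76×10⁻³
  material F: M = 1.95×10⁻³
Highest index: material Z.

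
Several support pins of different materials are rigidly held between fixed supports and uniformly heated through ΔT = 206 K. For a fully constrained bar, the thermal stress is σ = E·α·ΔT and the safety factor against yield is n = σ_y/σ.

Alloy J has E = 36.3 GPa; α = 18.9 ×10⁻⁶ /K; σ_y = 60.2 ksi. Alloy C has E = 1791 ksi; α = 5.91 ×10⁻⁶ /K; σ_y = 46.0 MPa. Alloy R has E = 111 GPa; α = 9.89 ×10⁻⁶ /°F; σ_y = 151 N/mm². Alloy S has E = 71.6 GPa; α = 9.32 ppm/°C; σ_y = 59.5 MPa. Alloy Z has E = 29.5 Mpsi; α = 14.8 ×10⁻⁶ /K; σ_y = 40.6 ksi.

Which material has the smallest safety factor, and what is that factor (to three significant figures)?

alloy R, n = 0.371

Converting E to GPa, α to ×10⁻⁶/K, σ_y to MPa, then σ and n for each:
  alloy J: E = 36.30, α = 18.9, σ_y = 415.1 → σ = 141 MPa, n = 2.94
  alloy C: E = 12.35, α = 5.91, σ_y = 46.00 → σ = 15.0 MPa, n = 3.06
  alloy R: E = 111.0, α = 17.8, σ_y = 151.0 → σ = 407 MPa, n = 0.371
  alloy S: E = 71.60, α = 9.32, σ_y = 59.50 → σ = 137 MPa, n = 0.433
  alloy Z: E = 203.4, α = 14.8, σ_y = 279.9 → σ = 620 MPa, n = 0.451
Smallest n: alloy R with n = 0.371.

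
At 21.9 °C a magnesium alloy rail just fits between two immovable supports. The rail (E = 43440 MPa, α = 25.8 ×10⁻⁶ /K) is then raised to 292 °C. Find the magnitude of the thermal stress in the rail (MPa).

E = 43440 MPa = 43.44 GPa.
ΔT = 270.1 K. Constrained thermal stress σ = E·α·ΔT = 43.44×10³ MPa × 25.8×10⁻⁶ × 270.1 = 303 MPa (compressive).

303 MPa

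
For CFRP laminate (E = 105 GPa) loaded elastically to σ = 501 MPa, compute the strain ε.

ε = σ/E = 501 / 105000 = 4.77×10⁻³.

4.77×10⁻³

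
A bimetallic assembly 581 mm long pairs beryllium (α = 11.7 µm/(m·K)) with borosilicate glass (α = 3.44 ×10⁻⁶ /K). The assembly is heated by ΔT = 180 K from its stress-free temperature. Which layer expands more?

α(beryllium) = 11.7×10⁻⁶/K vs α(borosilicate glass) = 3.44×10⁻⁶/K.
Higher α expands more for the same ΔT: beryllium.

beryllium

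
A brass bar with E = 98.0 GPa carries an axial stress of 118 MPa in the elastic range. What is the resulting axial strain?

1.20×10⁻³

ε = σ/E = 118 / 98000 = 1.20×10⁻³.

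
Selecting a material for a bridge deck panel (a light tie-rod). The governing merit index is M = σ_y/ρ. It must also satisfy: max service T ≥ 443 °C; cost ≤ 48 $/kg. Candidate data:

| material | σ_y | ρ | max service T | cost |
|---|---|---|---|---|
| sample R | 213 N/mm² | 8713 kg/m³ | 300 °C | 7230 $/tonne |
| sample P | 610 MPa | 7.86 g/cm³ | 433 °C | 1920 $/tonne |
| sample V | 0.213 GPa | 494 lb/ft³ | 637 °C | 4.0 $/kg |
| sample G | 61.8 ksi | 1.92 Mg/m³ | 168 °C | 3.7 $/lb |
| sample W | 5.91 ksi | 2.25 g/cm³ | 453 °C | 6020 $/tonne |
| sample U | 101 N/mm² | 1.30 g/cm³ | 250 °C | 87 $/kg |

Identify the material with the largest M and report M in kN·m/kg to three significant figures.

sample V, M = 26.9 kN·m/kg

Screen on constraints: max service T ≥ 443 °C; cost ≤ 48 $/kg. Survivors: sample V, sample W.
In SI units:
  sample V: σ_y = 213.0 MPa, ρ = 7913 kg/m³
  sample W: σ_y = 40.75 MPa, ρ = 2250 kg/m³
  sample V: M = 26.9 kN·m/kg
  sample W: M = 18.1 kN·m/kg
Highest index: sample V.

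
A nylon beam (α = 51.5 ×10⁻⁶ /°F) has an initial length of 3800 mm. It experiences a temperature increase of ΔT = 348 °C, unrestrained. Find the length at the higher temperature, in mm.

3922.6 mm

Convert α: 51.5×10⁻⁶/°F × (9/5) = 92.7×10⁻⁶/K.
ΔL = α·L₀·ΔT = 92.7×10⁻⁶ × 3800 mm × 348.0 K = 123 mm.
L = L₀ + ΔL = 3800 + 123 = 3922.6 mm.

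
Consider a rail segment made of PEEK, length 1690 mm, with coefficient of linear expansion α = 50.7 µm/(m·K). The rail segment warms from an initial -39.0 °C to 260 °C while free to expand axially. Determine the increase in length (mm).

25.6 mm

ΔT = 260 − (-39.0) = 299.0 K.
ΔL = α·L₀·ΔT = 50.7×10⁻⁶ × 1690 mm × 299.0 K = 25.6 mm.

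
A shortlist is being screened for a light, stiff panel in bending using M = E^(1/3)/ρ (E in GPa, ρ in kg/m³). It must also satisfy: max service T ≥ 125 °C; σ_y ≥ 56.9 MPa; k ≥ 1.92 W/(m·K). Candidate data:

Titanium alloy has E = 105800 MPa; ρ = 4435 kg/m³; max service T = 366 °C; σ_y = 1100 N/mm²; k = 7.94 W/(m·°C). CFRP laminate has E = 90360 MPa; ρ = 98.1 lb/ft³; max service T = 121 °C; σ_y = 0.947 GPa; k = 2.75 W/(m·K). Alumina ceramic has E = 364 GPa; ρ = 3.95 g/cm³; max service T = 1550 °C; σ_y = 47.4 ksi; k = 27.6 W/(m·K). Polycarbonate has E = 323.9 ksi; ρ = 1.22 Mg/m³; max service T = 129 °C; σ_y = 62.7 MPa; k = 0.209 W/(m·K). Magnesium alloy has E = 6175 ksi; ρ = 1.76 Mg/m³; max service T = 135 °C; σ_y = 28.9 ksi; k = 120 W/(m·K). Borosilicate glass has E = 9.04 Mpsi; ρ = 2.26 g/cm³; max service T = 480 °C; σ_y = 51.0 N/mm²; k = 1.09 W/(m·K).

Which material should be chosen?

magnesium alloy

Screen on constraints: max service T ≥ 125 °C; σ_y ≥ 56.9 MPa; k ≥ 1.92 W/(m·K). Survivors: titanium alloy, alumina ceramic, magnesium alloy.
Convert each candidate to consistent units, then evaluate M:
  titanium alloy: E = 105.8 GPa, ρ = 4435 kg/m³
  alumina ceramic: E = 364.0 GPa, ρ = 3950 kg/m³
  magnesium alloy: E = 42.58 GPa, ρ = 1760 kg/m³
  magnesium alloy: M = 1.98×10⁻³
  alumina ceramic: M = 1.81×10⁻³
  titanium alloy: M = 1.07×10⁻³
Highest index: magnesium alloy.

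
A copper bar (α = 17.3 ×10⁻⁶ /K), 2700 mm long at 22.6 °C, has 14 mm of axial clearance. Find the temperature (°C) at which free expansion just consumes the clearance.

α·L₀·ΔT = 14.0 mm ⇒ ΔT = 14.0 / (17.3×10⁻⁶ × 2700.0) = 299.7 K.
T = 22.6 + 299.7 = 322.3 °C.

322 °C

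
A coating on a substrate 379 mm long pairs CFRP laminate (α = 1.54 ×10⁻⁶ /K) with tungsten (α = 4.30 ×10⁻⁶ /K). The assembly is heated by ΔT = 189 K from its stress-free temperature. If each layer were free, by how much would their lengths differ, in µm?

198 µm

Δα = |1.54 − 4.30|×10⁻⁶/K = 2.76×10⁻⁶/K.
ΔL_mismatch = Δα·L·ΔT = 2.76×10⁻⁶ × 379.0 mm × 189.0 K = 198 µm.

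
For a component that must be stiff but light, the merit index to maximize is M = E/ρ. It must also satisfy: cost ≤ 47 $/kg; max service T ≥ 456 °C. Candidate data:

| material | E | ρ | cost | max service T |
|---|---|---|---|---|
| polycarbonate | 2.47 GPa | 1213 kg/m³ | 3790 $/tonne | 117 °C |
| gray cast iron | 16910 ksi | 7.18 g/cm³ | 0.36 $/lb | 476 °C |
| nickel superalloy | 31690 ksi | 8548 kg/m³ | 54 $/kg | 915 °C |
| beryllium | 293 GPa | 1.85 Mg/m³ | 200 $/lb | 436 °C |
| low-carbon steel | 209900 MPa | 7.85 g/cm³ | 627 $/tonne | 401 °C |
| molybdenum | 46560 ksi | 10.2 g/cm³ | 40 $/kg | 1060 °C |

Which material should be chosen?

molybdenum

Screen on constraints: cost ≤ 47 $/kg; max service T ≥ 456 °C. Survivors: gray cast iron, molybdenum.
Convert each candidate to consistent units, then evaluate M:
  gray cast iron: E = 116.6 GPa, ρ = 7180 kg/m³
  molybdenum: E = 321.0 GPa, ρ = 10200 kg/m³
  molybdenum: M = 31.5 MN·m/kg
  gray cast iron: M = 16.2 MN·m/kg
Highest index: molybdenum.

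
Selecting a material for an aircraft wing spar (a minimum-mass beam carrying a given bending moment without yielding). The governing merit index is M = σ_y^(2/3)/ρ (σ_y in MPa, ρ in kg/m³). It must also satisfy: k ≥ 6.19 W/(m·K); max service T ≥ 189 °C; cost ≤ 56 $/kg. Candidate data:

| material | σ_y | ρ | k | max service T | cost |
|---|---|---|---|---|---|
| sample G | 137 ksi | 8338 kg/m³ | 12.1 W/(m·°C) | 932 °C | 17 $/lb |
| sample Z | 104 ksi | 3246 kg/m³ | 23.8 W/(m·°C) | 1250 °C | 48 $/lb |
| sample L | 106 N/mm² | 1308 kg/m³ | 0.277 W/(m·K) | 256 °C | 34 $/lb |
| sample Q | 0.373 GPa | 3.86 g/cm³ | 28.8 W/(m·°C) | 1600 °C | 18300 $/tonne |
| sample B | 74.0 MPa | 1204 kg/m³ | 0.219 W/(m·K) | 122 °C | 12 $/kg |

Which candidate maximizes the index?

Screen on constraints: k ≥ 6.19 W/(m·K); max service T ≥ 189 °C; cost ≤ 56 $/kg. Survivors: sample G, sample Q.
Convert each candidate to consistent units, then evaluate M:
  sample G: σ_y = 944.6 MPa, ρ = 8338 kg/m³
  sample Q: σ_y = 373.0 MPa, ρ = 3860 kg/m³
  sample Q: M = 13.4×10⁻³
  sample G: M = 11.5×10⁻³
Sample Q ranks first.

sample Q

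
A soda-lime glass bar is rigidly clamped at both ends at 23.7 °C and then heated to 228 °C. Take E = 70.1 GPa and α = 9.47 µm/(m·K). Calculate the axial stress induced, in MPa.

ΔT = 204.3 K. Constrained thermal stress σ = E·α·ΔT = 70.10×10³ MPa × 9.47×10⁻⁶ × 204.3 = 136 MPa (compressive).

136 MPa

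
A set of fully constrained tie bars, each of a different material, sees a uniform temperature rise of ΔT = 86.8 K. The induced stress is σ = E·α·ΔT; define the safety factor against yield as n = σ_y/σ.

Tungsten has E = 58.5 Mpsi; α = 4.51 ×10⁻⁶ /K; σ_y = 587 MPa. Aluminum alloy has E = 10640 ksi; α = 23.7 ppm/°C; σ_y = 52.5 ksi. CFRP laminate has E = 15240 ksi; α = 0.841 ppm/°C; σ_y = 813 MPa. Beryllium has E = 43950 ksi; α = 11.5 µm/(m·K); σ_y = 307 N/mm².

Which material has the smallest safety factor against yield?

With everything in SI (GPa, ×10⁻⁶/K, MPa):
  tungsten: E = 403.3, α = 4.51, σ_y = 587.0 → σ = 158 MPa, n = 3.72
  aluminum alloy: E = 73.36, α = 23.7, σ_y = 362.0 → σ = 151 MPa, n = 2.40
  CFRP laminate: E = 105.1, α = 0.841, σ_y = 813.0 → σ = 7.67 MPa, n = 106
  beryllium: E = 303.0, α = 11.5, σ_y = 307.0 → σ = 302 MPa, n = 1.01
The minimum is beryllium at n = 1.01.

beryllium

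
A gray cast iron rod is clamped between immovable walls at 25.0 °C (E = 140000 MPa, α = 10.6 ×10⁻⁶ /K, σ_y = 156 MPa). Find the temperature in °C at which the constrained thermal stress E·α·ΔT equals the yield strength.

130 °C

E = 140000 MPa = 140.0 GPa.
E·α·ΔT = 156.0 MPa ⇒ ΔT = 156.0 / (140.0×10³ × 10.6×10⁻⁶) = 105.1 K.
T = 25.0 + 105.1 = 130.1 °C.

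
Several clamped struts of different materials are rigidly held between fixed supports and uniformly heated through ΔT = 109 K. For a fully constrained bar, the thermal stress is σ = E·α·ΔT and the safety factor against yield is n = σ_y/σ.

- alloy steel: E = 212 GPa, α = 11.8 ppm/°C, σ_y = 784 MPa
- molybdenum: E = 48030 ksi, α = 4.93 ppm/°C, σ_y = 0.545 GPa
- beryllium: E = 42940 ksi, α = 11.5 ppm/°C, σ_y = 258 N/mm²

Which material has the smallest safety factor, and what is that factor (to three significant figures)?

Converting E to GPa, α to ×10⁻⁶/K, σ_y to MPa, then σ and n for each:
  alloy steel: E = 212.0, α = 11.8, σ_y = 784.0 → σ = 273 MPa, n = 2.88
  molybdenum: E = 331.2, α = 4.93, σ_y = 545.0 → σ = 178 MPa, n = 3.06
  beryllium: E = 296.1, α = 11.5, σ_y = 258.0 → σ = 371 MPa, n = 0.695
Smallest n: beryllium with n = 0.695.

beryllium, n = 0.695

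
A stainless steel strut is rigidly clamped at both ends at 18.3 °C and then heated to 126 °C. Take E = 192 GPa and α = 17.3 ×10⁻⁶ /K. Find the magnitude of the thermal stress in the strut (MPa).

ΔT = 107.7 K. Constrained thermal stress σ = E·α·ΔT = 192.0×10³ MPa × 17.3×10⁻⁶ × 107.7 = 358 MPa (compressive).

358 MPa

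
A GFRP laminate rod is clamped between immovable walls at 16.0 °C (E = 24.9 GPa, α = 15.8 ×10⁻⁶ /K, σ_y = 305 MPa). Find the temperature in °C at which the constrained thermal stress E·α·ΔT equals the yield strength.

791 °C

E·α·ΔT = 305.0 MPa ⇒ ΔT = 305.0 / (24.90×10³ × 15.8×10⁻⁶) = 775.3 K.
T = 16.0 + 775.3 = 791.3 °C.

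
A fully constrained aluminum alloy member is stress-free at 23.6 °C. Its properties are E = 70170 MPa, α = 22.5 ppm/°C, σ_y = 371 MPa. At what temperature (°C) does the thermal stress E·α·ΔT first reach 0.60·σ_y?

E = 70170 MPa = 70.17 GPa.
E·α·ΔT = 222.6 MPa ⇒ ΔT = 222.6 / (70.17×10³ × 22.5×10⁻⁶) = 141.0 K.
T = 23.6 + 141.0 = 164.6 °C.

165 °C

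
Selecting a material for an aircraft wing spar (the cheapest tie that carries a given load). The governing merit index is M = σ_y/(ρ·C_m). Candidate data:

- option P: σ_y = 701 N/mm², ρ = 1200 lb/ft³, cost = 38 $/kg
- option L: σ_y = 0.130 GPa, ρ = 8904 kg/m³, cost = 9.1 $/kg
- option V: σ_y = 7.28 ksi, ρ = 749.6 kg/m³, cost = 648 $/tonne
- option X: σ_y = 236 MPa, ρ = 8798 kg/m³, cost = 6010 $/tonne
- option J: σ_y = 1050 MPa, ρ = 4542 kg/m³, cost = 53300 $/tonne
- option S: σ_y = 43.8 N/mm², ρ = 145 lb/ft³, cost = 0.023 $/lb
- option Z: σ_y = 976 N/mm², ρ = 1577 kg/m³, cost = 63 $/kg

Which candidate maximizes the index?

option S

Normalizing units and computing the index:
  option P: σ_y = 701.0 MPa, ρ = 19220 kg/m³, cost = 38.00 $/kg
  option L: σ_y = 130.0 MPa, ρ = 8904 kg/m³, cost = 9.100 $/kg
  option V: σ_y = 50.19 MPa, ρ = 749.6 kg/m³, cost = 0.6480 $/kg
  option X: σ_y = 236.0 MPa, ρ = 8798 kg/m³, cost = 6.010 $/kg
  option J: σ_y = 1050 MPa, ρ = 4542 kg/m³, cost = 53.30 $/kg
  option S: σ_y = 43.80 MPa, ρ = 2323 kg/m³, cost = 0.05071 $/kg
  option Z: σ_y = 976.0 MPa, ρ = 1577 kg/m³, cost = 63.00 $/kg
  option S: M = 372 kN·m per $
  option V: M = 103 kN·m per $
  option Z: M = 9.82 kN·m per $
  option X: M = 4.46 kN·m per $
  option J: M = 4.34 kN·m per $
  option L: M = 1.60 kN·m per $
  option P: M = 0.960 kN·m per $
The maximum is for option S.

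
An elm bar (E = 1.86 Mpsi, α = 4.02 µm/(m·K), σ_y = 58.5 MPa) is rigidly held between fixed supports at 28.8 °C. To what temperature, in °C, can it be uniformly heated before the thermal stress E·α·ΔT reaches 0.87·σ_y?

E = 1.86 Mpsi = 12.82 GPa.
E·α·ΔT = 50.90 MPa ⇒ ΔT = 50.90 / (12.82×10³ × 4.02×10⁻⁶) = 987.2 K.
T = 28.8 + 987.2 = 1016 °C.

1020 °C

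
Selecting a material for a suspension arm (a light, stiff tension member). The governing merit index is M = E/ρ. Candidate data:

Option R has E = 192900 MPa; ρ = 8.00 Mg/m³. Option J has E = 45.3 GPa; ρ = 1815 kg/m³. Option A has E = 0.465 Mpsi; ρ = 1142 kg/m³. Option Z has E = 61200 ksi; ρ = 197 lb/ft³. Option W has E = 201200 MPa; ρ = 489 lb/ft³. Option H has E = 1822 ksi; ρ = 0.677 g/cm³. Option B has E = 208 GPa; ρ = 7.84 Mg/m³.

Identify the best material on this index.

option Z

Putting every candidate on a common basis:
  option R: E = 192.9 GPa, ρ = 8000 kg/m³
  option J: E = 45.30 GPa, ρ = 1815 kg/m³
  option A: E = 3.206 GPa, ρ = 1142 kg/m³
  option Z: E = 422.0 GPa, ρ = 3156 kg/m³
  option W: E = 201.2 GPa, ρ = 7833 kg/m³
  option H: E = 12.56 GPa, ρ = 677.0 kg/m³
  option B: E = 208.0 GPa, ρ = 7840 kg/m³
  option Z: M = 134 MN·m/kg
  option B: M = 26.5 MN·m/kg
  option W: M = 25.7 MN·m/kg
  option J: M = 25.0 MN·m/kg
  option R: M = 24.1 MN·m/kg
  option H: M = 18.6 MN·m/kg
  option A: M = 2.81 MN·m/kg
Highest index: option Z.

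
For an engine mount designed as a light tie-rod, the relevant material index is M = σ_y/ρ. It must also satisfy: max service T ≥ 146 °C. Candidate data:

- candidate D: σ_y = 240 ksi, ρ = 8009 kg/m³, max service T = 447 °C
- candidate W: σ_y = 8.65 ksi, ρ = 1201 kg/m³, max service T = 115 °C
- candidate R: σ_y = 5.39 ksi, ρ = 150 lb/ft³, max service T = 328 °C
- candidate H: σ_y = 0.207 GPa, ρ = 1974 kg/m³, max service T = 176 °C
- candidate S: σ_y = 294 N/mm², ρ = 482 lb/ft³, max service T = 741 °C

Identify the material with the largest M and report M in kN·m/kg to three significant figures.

Screen on constraints: max service T ≥ 146 °C. Survivors: candidate D, candidate R, candidate H, candidate S.
In SI units:
  candidate D: σ_y = 1655 MPa, ρ = 8009 kg/m³
  candidate R: σ_y = 37.16 MPa, ρ = 2403 kg/m³
  candidate H: σ_y = 207.0 MPa, ρ = 1974 kg/m³
  candidate S: σ_y = 294.0 MPa, ρ = 7721 kg/m³
  candidate D: M = 207 kN·m/kg
  candidate H: M = 105 kN·m/kg
  candidate S: M = 38.1 kN·m/kg
  candidate R: M = 15.5 kN·m/kg
The maximum is for candidate D.

candidate D, M = 207 kN·m/kg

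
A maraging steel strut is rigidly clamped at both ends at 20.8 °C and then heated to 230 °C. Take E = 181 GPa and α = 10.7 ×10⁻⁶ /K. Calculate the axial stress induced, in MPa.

ΔT = 209.2 K. Constrained thermal stress σ = E·α·ΔT = 181.0×10³ MPa × 10.7×10⁻⁶ × 209.2 = 405 MPa (compressive).

405 MPa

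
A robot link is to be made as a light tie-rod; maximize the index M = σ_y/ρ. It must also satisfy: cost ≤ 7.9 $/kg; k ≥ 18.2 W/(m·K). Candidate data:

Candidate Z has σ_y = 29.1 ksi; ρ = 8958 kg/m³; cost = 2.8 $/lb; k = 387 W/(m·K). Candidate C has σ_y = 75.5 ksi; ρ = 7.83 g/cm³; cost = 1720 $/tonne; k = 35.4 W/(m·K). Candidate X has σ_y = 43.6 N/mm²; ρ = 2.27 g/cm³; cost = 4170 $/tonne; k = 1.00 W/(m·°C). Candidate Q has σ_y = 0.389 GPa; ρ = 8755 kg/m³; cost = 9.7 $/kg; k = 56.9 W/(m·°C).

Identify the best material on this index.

Screen on constraints: cost ≤ 7.9 $/kg; k ≥ 18.2 W/(m·K). Survivors: candidate Z, candidate C.
Convert each candidate to consistent units, then evaluate M:
  candidate Z: σ_y = 200.6 MPa, ρ = 8958 kg/m³
  candidate C: σ_y = 520.6 MPa, ρ = 7830 kg/m³
  candidate C: M = 66.5 kN·m/kg
  candidate Z: M = 22.4 kN·m/kg
Candidate C has the largest M.

candidate C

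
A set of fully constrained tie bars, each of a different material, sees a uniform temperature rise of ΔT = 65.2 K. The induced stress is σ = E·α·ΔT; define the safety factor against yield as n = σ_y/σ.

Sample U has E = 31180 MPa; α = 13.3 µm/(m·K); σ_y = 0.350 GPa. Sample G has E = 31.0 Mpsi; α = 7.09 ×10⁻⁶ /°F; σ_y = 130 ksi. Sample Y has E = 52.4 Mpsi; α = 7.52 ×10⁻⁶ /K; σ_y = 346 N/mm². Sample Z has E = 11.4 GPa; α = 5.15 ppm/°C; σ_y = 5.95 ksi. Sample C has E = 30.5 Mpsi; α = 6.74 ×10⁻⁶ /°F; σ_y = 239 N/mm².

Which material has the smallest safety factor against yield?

In consistent units (E in GPa, α in ×10⁻⁶/K, σ_y in MPa):
  sample U: E = 31.18, α = 13.3, σ_y = 350.0 → σ = 27.0 MPa, n = 12.9
  sample G: E = 213.7, α = 12.8, σ_y = 896.3 → σ = 178 MPa, n = 5.04
  sample Y: E = 361.3, α = 7.52, σ_y = 346.0 → σ = 177 MPa, n = 1.95
  sample Z: E = 11.40, α = 5.15, σ_y = 41.02 → σ = 3.83 MPa, n = 10.7
  sample C: E = 210.3, α = 12.1, σ_y = 239.0 → σ = 166 MPa, n = 1.44
Smallest n: sample C with n = 1.44.

sample C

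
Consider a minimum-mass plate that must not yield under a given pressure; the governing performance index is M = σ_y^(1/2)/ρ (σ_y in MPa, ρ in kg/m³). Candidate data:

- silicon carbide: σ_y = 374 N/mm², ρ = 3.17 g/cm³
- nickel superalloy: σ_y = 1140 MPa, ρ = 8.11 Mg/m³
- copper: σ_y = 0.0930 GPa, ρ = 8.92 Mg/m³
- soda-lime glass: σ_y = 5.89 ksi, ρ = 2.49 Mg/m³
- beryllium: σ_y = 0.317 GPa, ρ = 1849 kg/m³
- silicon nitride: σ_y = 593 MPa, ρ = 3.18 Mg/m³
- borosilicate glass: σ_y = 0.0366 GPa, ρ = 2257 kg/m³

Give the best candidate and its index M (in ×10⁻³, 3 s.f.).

beryllium, M = 9.63×10⁻³

Normalizing units and computing the index:
  silicon carbide: σ_y = 374.0 MPa, ρ = 3170 kg/m³
  nickel superalloy: σ_y = 1140 MPa, ρ = 8110 kg/m³
  copper: σ_y = 93.00 MPa, ρ = 8920 kg/m³
  soda-lime glass: σ_y = 40.61 MPa, ρ = 2490 kg/m³
  beryllium: σ_y = 317.0 MPa, ρ = 1849 kg/m³
  silicon nitride: σ_y = 593.0 MPa, ρ = 3180 kg/m³
  borosilicate glass: σ_y = 36.60 MPa, ρ = 2257 kg/m³
  beryllium: M = 9.63×10⁻³
  silicon nitride: M = 7.66×10⁻³
  silicon carbide: M = 6.10×10⁻³
  nickel superalloy: M = 4.16×10⁻³
  borosilicate glass: M = 2.68×10⁻³
  soda-lime glass: M = 2.56×10⁻³
  copper: M = 1.08×10⁻³
Beryllium has the largest M.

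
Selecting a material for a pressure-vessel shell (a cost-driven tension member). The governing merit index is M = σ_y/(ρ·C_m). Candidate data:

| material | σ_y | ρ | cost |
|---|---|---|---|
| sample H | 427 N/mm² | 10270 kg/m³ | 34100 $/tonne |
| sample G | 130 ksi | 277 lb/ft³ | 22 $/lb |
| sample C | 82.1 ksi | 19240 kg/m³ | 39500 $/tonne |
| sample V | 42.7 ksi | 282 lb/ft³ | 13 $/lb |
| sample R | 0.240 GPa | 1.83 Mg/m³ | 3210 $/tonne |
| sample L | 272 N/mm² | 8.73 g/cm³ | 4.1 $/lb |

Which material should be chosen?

Putting every candidate on a common basis:
  sample H: σ_y = 427.0 MPa, ρ = 10270 kg/m³, cost = 34.10 $/kg
  sample G: σ_y = 896.3 MPa, ρ = 4437 kg/m³, cost = 48.50 $/kg
  sample C: σ_y = 566.1 MPa, ρ = 19240 kg/m³, cost = 39.50 $/kg
  sample V: σ_y = 294.4 MPa, ρ = 4517 kg/m³, cost = 28.66 $/kg
  sample R: σ_y = 240.0 MPa, ρ = 1830 kg/m³, cost = 3.210 $/kg
  sample L: σ_y = 272.0 MPa, ρ = 8730 kg/m³, cost = 9.039 $/kg
  sample R: M = 40.9 kN·m per $
  sample G: M = 4.16 kN·m per $
  sample L: M = 3.45 kN·m per $
  sample V: M = 2.27 kN·m per $
  sample H: M = 1.22 kN·m per $
  sample C: M = 0.745 kN·m per $
Sample R has the largest M.

sample R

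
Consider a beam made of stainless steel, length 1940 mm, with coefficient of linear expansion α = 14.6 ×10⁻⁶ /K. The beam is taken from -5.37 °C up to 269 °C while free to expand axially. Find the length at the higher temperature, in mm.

1947.8 mm

ΔT = 269 − (-5.37) = 274.4 K.
ΔL = α·L₀·ΔT = 14.6×10⁻⁶ × 1940 mm × 274.4 K = 7.77 mm.
L = L₀ + ΔL = 1940 + 7.77 = 1947.8 mm.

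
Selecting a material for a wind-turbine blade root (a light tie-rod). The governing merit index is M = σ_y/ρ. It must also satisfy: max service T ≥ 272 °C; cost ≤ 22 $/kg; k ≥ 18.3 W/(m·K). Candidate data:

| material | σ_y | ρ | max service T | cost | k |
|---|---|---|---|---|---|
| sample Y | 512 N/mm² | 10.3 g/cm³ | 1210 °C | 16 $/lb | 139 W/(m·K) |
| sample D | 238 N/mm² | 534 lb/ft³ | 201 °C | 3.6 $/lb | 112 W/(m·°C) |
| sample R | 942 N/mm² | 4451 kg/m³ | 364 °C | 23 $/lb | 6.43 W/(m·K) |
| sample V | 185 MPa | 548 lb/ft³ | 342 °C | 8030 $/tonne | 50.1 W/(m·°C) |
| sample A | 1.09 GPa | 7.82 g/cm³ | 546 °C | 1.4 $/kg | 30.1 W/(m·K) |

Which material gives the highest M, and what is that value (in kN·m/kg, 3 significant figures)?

sample A, M = 139 kN·m/kg

Screen on constraints: max service T ≥ 272 °C; cost ≤ 22 $/kg; k ≥ 18.3 W/(m·K). Survivors: sample V, sample A.
Putting every candidate on a common basis:
  sample V: σ_y = 185.0 MPa, ρ = 8778 kg/m³
  sample A: σ_y = 1090 MPa, ρ = 7820 kg/m³
  sample A: M = 139 kN·m/kg
  sample V: M = 21.1 kN·m/kg
Sample A ranks first.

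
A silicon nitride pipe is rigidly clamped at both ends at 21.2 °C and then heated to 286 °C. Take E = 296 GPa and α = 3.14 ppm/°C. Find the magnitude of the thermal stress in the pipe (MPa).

ΔT = 264.8 K. Constrained thermal stress σ = E·α·ΔT = 296.0×10³ MPa × 3.14×10⁻⁶ × 264.8 = 246 MPa (compressive).

246 MPa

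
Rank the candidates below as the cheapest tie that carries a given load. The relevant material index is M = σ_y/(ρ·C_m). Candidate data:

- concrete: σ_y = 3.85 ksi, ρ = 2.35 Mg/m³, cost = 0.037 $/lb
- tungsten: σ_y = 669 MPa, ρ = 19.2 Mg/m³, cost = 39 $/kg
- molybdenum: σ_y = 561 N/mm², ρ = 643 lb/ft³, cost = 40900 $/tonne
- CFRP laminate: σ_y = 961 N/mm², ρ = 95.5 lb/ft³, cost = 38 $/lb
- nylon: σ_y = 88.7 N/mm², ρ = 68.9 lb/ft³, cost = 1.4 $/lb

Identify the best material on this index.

Normalizing units and computing the index:
  concrete: σ_y = 26.54 MPa, ρ = 2350 kg/m³, cost = 0.08157 $/kg
  tungsten: σ_y = 669.0 MPa, ρ = 19200 kg/m³, cost = 39.00 $/kg
  molybdenum: σ_y = 561.0 MPa, ρ = 10300 kg/m³, cost = 40.90 $/kg
  CFRP laminate: σ_y = 961.0 MPa, ρ = 1530 kg/m³, cost = 83.77 $/kg
  nylon: σ_y = 88.70 MPa, ρ = 1104 kg/m³, cost = 3.086 $/kg
  concrete: M = 138 kN·m per $
  nylon: M = 26.0 kN·m per $
  CFRP laminate: M = 7.50 kN·m per $
  molybdenum: M = 1.33 kN·m per $
  tungsten: M = 0.893 kN·m per $
Concrete has the largest M.

concrete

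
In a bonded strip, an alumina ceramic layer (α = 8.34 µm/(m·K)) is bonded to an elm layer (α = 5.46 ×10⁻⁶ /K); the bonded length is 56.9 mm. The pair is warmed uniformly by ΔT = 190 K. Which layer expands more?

α(alumina ceramic) = 8.34×10⁻⁶/K vs α(elm) = 5.46×10⁻⁶/K.
Higher α expands more for the same ΔT: alumina ceramic.

alumina ceramic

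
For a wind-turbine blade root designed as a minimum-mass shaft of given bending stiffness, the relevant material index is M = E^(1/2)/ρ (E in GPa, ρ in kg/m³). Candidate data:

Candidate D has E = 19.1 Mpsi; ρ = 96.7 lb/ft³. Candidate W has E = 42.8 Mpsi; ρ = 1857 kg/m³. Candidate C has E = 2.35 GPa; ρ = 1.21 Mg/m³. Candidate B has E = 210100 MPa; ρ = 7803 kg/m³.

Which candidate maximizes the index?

candidate W

After converting to SI:
  candidate D: E = 131.7 GPa, ρ = 1549 kg/m³
  candidate W: E = 295.1 GPa, ρ = 1857 kg/m³
  candidate C: E = 2.350 GPa, ρ = 1210 kg/m³
  candidate B: E = 210.1 GPa, ρ = 7803 kg/m³
  candidate W: M = 9.25×10⁻³
  candidate D: M = 7.41×10⁻³
  candidate B: M = 1.86×10⁻³
  candidate C: M = 1.27×10⁻³
Candidate W has the largest M.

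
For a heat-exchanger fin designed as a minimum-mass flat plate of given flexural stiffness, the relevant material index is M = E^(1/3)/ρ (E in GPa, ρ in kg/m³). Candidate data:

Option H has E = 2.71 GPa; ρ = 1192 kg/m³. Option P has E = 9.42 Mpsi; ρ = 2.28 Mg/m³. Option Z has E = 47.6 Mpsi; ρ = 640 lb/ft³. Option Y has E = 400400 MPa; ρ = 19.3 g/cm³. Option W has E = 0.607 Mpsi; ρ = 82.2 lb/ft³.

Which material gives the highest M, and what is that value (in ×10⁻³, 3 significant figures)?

In SI units:
  option H: E = 2.710 GPa, ρ = 1192 kg/m³
  option P: E = 64.95 GPa, ρ = 2280 kg/m³
  option Z: E = 328.2 GPa, ρ = 10250 kg/m³
  option Y: E = 400.4 GPa, ρ = 19300 kg/m³
  option W: E = 4.185 GPa, ρ = 1317 kg/m³
  option P: M = 1.76×10⁻³
  option W: M = 1.22×10⁻³
  option H: M = 1.17×10⁻³
  option Z: M = 0.673×10⁻³
  option Y: M = 0.382×10⁻³
The maximum is for option P.

option P, M = 1.76×10⁻³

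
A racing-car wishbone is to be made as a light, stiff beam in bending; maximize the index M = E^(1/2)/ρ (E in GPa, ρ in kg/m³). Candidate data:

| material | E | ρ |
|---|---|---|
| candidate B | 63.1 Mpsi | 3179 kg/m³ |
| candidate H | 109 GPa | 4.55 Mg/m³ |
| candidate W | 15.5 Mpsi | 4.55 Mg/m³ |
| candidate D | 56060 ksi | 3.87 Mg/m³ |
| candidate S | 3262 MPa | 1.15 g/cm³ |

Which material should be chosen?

Normalizing units and computing the index:
  candidate B: E = 435.1 GPa, ρ = 3179 kg/m³
  candidate H: E = 109.0 GPa, ρ = 4550 kg/m³
  candidate W: E = 106.9 GPa, ρ = 4550 kg/m³
  candidate D: E = 386.5 GPa, ρ = 3870 kg/m³
  candidate S: E = 3.262 GPa, ρ = 1150 kg/m³
  candidate B: M = 6.56×10⁻³
  candidate D: M = 5.08×10⁻³
  candidate H: M = 2.29×10⁻³
  candidate W: M = 2.27×10⁻³
  candidate S: M = 1.57×10⁻³
The maximum is for candidate B.

candidate B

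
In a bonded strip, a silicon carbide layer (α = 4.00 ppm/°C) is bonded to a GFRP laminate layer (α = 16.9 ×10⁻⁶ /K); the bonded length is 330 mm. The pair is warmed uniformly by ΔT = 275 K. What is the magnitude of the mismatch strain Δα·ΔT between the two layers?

Δα = |4.00 − 16.9|×10⁻⁶/K = 12.9×10⁻⁶/K.
Mismatch strain = Δα·ΔT = 12.9×10⁻⁶ × 275.0 = 3.55×10⁻³.

3.55×10⁻³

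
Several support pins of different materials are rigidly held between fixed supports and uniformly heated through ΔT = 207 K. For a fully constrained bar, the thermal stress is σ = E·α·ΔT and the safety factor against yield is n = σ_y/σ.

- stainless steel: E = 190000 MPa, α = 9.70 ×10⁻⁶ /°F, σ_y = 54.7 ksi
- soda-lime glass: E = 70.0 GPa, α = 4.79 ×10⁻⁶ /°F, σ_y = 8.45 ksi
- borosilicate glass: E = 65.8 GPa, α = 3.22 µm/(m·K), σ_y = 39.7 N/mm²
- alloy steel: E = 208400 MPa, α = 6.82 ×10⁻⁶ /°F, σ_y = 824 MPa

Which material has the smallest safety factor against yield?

soda-lime glass

With everything in SI (GPa, ×10⁻⁶/K, MPa):
  stainless steel: E = 190.0, α = 17.5, σ_y = 377.1 → σ = 687 MPa, n = 0.549
  soda-lime glass: E = 70.00, α = 8.62, σ_y = 58.26 → σ = 125 MPa, n = 0.466
  borosilicate glass: E = 65.80, α = 3.22, σ_y = 39.70 → σ = 43.9 MPa, n = 0.905
  alloy steel: E = 208.4, α = 12.3, σ_y = 824.0 → σ = 530 MPa, n = 1.56
Smallest n: soda-lime glass with n = 0.466.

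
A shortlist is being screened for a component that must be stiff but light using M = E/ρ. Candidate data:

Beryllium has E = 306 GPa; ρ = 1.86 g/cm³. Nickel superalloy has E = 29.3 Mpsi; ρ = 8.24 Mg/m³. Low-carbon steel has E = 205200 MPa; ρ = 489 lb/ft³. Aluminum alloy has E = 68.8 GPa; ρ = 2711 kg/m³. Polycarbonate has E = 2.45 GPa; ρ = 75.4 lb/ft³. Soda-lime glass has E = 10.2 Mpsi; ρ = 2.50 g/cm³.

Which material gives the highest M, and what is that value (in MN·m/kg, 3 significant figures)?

beryllium, M = 165 MN·m/kg

Putting every candidate on a common basis:
  beryllium: E = 306.0 GPa, ρ = 1860 kg/m³
  nickel superalloy: E = 202.0 GPa, ρ = 8240 kg/m³
  low-carbon steel: E = 205.2 GPa, ρ = 7833 kg/m³
  aluminum alloy: E = 68.80 GPa, ρ = 2711 kg/m³
  polycarbonate: E = 2.450 GPa, ρ = 1208 kg/m³
  soda-lime glass: E = 70.33 GPa, ρ = 2500 kg/m³
  beryllium: M = 165 MN·m/kg
  soda-lime glass: M = 28.1 MN·m/kg
  low-carbon steel: M = 26.2 MN·m/kg
  aluminum alloy: M = 25.4 MN·m/kg
  nickel superalloy: M = 24.5 MN·m/kg
  polycarbonate: M = 2.03 MN·m/kg
The maximum is for beryllium.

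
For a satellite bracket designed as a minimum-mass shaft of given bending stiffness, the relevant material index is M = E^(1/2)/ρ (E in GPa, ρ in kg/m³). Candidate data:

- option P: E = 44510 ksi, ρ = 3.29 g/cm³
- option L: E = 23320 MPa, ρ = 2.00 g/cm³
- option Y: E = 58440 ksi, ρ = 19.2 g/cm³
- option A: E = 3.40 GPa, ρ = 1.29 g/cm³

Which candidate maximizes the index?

Normalizing units and computing the index:
  option P: E = 306.9 GPa, ρ = 3290 kg/m³
  option L: E = 23.32 GPa, ρ = 2000 kg/m³
  option Y: E = 402.9 GPa, ρ = 19200 kg/m³
  option A: E = 3.400 GPa, ρ = 1290 kg/m³
  option P: M = 5.32×10⁻³
  option L: M = 2.41×10⁻³
  option A: M = 1.43×10⁻³
  option Y: M = 1.05×10⁻³
Option P ranks first.

option P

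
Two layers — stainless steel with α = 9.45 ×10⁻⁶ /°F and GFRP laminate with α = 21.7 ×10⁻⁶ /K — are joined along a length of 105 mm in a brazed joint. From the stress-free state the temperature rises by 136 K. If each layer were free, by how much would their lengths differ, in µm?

67.0 µm

stainless steel: α = 9.45×10⁻⁶/°F × 9/5 = 17.0×10⁻⁶/K.
Δα = |17.0 − 21.7|×10⁻⁶/K = 4.69×10⁻⁶/K.
ΔL_mismatch = Δα·L·ΔT = 4.69×10⁻⁶ × 105.0 mm × 136.0 K = 67.0 µm.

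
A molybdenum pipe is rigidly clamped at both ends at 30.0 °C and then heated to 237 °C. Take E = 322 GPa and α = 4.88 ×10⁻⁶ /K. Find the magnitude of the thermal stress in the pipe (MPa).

325 MPa

ΔT = 207.0 K. Constrained thermal stress σ = E·α·ΔT = 322.0×10³ MPa × 4.88×10⁻⁶ × 207.0 = 325 MPa (compressive).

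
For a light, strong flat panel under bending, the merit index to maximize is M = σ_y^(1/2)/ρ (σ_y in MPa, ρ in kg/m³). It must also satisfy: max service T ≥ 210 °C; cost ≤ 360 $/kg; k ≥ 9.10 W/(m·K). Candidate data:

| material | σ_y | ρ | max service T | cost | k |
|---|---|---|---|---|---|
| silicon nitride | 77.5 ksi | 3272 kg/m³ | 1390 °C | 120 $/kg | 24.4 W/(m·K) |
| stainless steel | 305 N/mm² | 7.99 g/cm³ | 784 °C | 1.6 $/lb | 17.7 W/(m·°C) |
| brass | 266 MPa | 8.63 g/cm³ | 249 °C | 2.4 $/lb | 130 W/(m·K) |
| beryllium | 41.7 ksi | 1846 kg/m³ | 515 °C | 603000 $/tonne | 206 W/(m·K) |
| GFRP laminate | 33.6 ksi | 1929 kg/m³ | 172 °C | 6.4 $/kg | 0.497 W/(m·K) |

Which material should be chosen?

Screen on constraints: max service T ≥ 210 °C; cost ≤ 360 $/kg; k ≥ 9.10 W/(m·K). Survivors: silicon nitride, stainless steel, brass.
Convert each candidate to consistent units, then evaluate M:
  silicon nitride: σ_y = 534.3 MPa, ρ = 3272 kg/m³
  stainless steel: σ_y = 305.0 MPa, ρ = 7990 kg/m³
  brass: σ_y = 266.0 MPa, ρ = 8630 kg/m³
  silicon nitride: M = 7.06×10⁻³
  stainless steel: M = 2.19×10⁻³
  brass: M = 1.89×10⁻³
The maximum is for silicon nitride.

silicon nitride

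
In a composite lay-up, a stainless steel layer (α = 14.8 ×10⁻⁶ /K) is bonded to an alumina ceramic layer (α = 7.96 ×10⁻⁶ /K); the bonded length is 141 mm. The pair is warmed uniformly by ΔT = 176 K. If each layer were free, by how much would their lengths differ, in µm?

170 µm

Δα = |14.8 − 7.96|×10⁻⁶/K = 6.84×10⁻⁶/K.
ΔL_mismatch = Δα·L·ΔT = 6.84×10⁻⁶ × 141.0 mm × 176.0 K = 170 µm.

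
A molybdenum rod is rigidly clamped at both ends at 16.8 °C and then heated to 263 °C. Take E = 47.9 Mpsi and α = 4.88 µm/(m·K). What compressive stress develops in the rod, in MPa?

397 MPa

E = 47.9 Mpsi = 330.3 GPa.
ΔT = 246.2 K. Constrained thermal stress σ = E·α·ΔT = 330.3×10³ MPa × 4.88×10⁻⁶ × 246.2 = 397 MPa (compressive).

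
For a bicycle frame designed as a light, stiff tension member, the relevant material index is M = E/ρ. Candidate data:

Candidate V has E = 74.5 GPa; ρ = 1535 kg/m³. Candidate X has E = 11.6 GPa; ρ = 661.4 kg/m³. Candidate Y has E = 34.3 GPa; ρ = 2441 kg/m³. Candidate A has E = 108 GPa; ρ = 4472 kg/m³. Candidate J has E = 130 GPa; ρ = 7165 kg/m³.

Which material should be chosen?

Evaluate M for each candidate:
  candidate V: M = 48.5 MN·m/kg
  candidate A: M = 24.2 MN·m/kg
  candidate J: M = 18.1 MN·m/kg
  candidate X: M = 17.5 MN·m/kg
  candidate Y: M = 14.1 MN·m/kg
Candidate V ranks first.

candidate V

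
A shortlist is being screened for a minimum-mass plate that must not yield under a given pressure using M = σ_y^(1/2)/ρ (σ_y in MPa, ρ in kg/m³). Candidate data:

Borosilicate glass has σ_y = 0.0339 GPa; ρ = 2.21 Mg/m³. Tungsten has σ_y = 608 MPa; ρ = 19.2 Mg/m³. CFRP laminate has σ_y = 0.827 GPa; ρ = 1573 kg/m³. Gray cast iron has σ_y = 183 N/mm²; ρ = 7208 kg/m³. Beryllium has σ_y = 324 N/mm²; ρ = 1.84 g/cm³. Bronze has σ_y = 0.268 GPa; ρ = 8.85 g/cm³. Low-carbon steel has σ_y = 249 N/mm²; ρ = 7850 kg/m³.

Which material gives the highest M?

CFRP laminate

Normalizing units and computing the index:
  borosilicate glass: σ_y = 33.90 MPa, ρ = 2210 kg/m³
  tungsten: σ_y = 608.0 MPa, ρ = 19200 kg/m³
  CFRP laminate: σ_y = 827.0 MPa, ρ = 1573 kg/m³
  gray cast iron: σ_y = 183.0 MPa, ρ = 7208 kg/m³
  beryllium: σ_y = 324.0 MPa, ρ = 1840 kg/m³
  bronze: σ_y = 268.0 MPa, ρ = 8850 kg/m³
  low-carbon steel: σ_y = 249.0 MPa, ρ = 7850 kg/m³
  CFRP laminate: M = 18.3×10⁻³
  beryllium: M = 9.78×10⁻³
  borosilicate glass: M = 2.63×10⁻³
  low-carbon steel: M = 2.01×10⁻³
  gray cast iron: M = 1.88×10⁻³
  bronze: M = 1.85×10⁻³
  tungsten: M = 1.28×10⁻³
Highest index: CFRP laminate.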